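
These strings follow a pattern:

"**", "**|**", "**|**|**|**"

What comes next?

s(k+1) = s(k)·|·s(k) — each term doubles the last with '|' between the halves.
One more doubling of **|**|**|** gives the answer.

**|**|**|**|**|**|**|**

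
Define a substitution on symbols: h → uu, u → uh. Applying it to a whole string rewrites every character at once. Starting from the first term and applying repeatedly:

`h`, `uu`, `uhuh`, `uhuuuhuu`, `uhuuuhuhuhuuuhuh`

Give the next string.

Replace each of the 16 characters of uhuuuhuhuhuuuhuh in place — uh uu uh uh uh uu uh uu uh uu uh uh uh uu uh uu — and concatenate.

uhuuuhuhuhuuuhuuuhuuuhuhuhuuuhuu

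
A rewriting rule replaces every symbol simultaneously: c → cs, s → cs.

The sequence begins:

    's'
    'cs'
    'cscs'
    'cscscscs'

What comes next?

cscscscscscscscs

Expanding cscscscs: c→cs, s→cs, c→cs, s→cs, c→cs, s→cs, c→cs, s→cs. Concatenated: cs cs cs cs cs cs cs cs.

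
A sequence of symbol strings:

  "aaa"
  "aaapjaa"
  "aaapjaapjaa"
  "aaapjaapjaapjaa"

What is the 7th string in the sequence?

aaapjaapjaapjaapjaapjaapjaa

Every step adds pjaa to the end: s(k+1) = s(k)·pjaa.
From aaapjaapjaapjaa, 3 further steps: aaapjaapjaapjaa → aaapjaapjaapjaapjaa → aaapjaapjaapjaapjaapjaa → (answer).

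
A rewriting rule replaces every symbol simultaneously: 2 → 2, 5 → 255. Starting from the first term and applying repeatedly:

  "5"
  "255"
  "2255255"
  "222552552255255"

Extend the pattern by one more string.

φ(222552552255255) expands symbol-by-symbol to 2 2 2 255 255 2 255 255 2 2 255 255 2 255 255; joining the 15 pieces gives the next term.

2222552552255255222552552255255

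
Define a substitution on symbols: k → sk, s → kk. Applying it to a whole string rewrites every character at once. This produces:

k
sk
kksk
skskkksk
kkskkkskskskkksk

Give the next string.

Replace each of the 16 characters of kkskkkskskskkksk in place — sk sk kk sk sk sk kk sk kk sk kk sk sk sk kk sk — and concatenate.

skskkkskskskkkskkkskkkskskskkksk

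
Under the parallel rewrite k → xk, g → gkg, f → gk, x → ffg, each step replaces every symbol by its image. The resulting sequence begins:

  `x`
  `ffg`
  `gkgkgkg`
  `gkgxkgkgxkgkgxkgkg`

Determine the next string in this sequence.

gkgxkgkgffgxkgkgxkgkgffgxkgkgxkgkgffgxkgkgxkgkg

Replace each of the 18 characters of gkgxkgkgxkgkgxkgkg in place — gkg xk gkg ffg xk gkg xk gkg ffg xk gkg xk gkg ffg xk gkg xk gkg — and concatenate.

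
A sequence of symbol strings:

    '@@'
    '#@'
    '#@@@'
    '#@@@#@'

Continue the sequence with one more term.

From term 3 onward, concatenate the last term with the second-to-last: #@·@@ = #@@@, #@@@·#@ = #@@@#@, …
Continuing: #@@@#@ · #@@@ gives term 5.

#@@@#@#@@@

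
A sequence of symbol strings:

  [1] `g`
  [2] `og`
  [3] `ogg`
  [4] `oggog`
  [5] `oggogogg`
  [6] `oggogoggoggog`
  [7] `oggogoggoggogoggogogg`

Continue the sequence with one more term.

From term 3 onward, concatenate the last term with the second-to-last: og·g = ogg, ogg·og = oggog, …
The next term joins oggogoggoggogoggogogg and oggogoggoggog.

oggogoggoggogoggogoggoggogoggoggog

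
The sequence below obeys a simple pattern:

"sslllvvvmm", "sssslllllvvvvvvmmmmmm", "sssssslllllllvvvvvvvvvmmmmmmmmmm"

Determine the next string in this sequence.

sssssssslllllllllvvvvvvvvvvvvmmmmmmmmmmmmmm

Each string has the form s^{2n} l^{2n+1} v^{3n} m^{4n-2} (n = 1, 2, …).
For the next term, n = 4, so the run lengths are 8, 9, 12, 14.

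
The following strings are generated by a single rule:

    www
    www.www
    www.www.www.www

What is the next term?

Each string is two copies of the previous one joined by '.'.
Doubling www.www.www.www with '.' between the halves:

www.www.www.www.www.www.www.www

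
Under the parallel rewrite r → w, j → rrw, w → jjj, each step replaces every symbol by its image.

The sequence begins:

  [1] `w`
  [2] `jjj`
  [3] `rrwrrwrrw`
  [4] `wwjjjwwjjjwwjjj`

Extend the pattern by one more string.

jjjjjjrrwrrwrrwjjjjjjrrwrrwrrwjjjjjjrrwrrwrrw

φ(wwjjjwwjjjwwjjj) expands symbol-by-symbol to jjj jjj rrw rrw rrw jjj jjj rrw rrw rrw jjj jjj rrw rrw rrw; joining the 15 pieces gives the next term.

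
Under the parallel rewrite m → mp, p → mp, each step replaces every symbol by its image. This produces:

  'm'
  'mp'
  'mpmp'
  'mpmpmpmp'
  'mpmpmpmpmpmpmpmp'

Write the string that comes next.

φ(mpmpmpmpmpmpmpmp) expands symbol-by-symbol to mp mp mp mp mp mp mp mp mp mp mp mp mp mp mp mp; joining the 16 pieces gives the next term.

mpmpmpmpmpmpmpmpmpmpmpmpmpmpmpmp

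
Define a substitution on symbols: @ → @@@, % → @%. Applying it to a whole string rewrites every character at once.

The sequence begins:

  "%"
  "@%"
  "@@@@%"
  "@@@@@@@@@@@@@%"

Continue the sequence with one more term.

@@@@@@@@@@@@@@@@@@@@@@@@@@@@@@@@@@@@@@@@%

Replace each of the 14 characters of @@@@@@@@@@@@@% in place — @@@ @@@ @@@ @@@ @@@ @@@ @@@ @@@ @@@ @@@ @@@ @@@ @@@ @% — and concatenate.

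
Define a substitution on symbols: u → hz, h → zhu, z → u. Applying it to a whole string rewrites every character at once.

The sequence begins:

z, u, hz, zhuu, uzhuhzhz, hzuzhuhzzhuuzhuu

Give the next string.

Rewriting the 16 symbols of hzuzhuhzzhuuzhuu one by one yields zhu u hz u zhu hz zhu u u zhu hz hz u zhu hz hz; concatenated:

zhuuhzuzhuhzzhuuuzhuhzhzuzhuhzhz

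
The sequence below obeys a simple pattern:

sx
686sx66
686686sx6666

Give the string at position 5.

686686686686sx66666666

Each term wraps the previous one in 686 on the left and 66 on the right.
From 686686sx6666, 2 further steps: 686686sx6666 → 686686686sx666666 → (answer).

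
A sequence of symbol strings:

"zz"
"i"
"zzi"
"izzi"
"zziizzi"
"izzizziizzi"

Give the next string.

From term 3 onward, concatenate the second-to-last term with the last: zz·i = zzi, i·zzi = izzi, …
The next term joins zziizzi and izzizziizzi.

zziizziizzizziizzi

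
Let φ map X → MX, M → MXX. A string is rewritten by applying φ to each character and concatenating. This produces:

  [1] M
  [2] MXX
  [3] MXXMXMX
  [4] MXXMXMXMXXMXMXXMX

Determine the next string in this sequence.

Rewriting the 17 symbols of MXXMXMXMXXMXMXXMX one by one yields MXX MX MX MXX MX MXX MX MXX MX MX MXX MX MXX MX MX MXX MX; concatenated:

MXXMXMXMXXMXMXXMXMXXMXMXMXXMXMXXMXMXMXXMX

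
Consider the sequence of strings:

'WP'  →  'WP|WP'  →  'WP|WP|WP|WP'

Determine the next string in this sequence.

WP|WP|WP|WP|WP|WP|WP|WP

Every step duplicates the string with '|' between the halves.
One more doubling of WP|WP|WP|WP gives the answer.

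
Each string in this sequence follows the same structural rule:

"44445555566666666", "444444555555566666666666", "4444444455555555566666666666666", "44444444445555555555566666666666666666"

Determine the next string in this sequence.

Reading off run lengths: 4 runs 4, 6, 8, 10; 5 runs 5, 7, 9, 11; 6 runs 8, 11, 14, 17 — each is linear in n, where the shown terms are n = 2, 3, 4, 5.
Setting n = 6 gives 12, 13, 20 characters in each block.

444444444444555555555555566666666666666666666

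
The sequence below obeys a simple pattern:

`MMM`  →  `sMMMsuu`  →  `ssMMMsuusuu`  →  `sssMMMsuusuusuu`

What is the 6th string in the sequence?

sssssMMMsuusuusuusuusuu

Each term wraps the previous one in s on the left and suu on the right.
From sssMMMsuusuusuu, 2 further steps: sssMMMsuusuusuu → ssssMMMsuusuusuusuu → (answer).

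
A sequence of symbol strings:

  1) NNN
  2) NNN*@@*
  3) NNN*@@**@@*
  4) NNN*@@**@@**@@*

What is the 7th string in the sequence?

Each term is the previous one with *@@* appended.
From NNN*@@**@@**@@*, 3 further steps: NNN*@@**@@**@@* → NNN*@@**@@**@@**@@* → NNN*@@**@@**@@**@@**@@* → (answer).

NNN*@@**@@**@@**@@**@@**@@*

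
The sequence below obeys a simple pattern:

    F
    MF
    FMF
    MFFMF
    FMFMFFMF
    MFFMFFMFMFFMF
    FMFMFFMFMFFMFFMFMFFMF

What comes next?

Each term (from the third on) is the two preceding terms concatenated in order: term 3 = F·MF = FMF.
So term 8 is MFFMFFMFMFFMF·FMFMFFMFMFFMFFMFMFFMF.

MFFMFFMFMFFMFFMFMFFMFMFFMFFMFMFFMF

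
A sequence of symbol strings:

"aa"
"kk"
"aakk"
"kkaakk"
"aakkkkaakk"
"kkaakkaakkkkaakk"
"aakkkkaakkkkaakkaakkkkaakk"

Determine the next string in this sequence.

From term 3 onward, concatenate the second-to-last term with the last: aa·kk = aakk, kk·aakk = kkaakk, …
The next term joins kkaakkaakkkkaakk and aakkkkaakkkkaakkaakkkkaakk.

kkaakkaakkkkaakkaakkkkaakkkkaakkaakkkkaakk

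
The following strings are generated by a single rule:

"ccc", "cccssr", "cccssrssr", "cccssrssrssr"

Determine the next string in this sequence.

Each term is the previous one with ssr appended.
One more step from cccssrssrssr gives the answer.

cccssrssrssrssr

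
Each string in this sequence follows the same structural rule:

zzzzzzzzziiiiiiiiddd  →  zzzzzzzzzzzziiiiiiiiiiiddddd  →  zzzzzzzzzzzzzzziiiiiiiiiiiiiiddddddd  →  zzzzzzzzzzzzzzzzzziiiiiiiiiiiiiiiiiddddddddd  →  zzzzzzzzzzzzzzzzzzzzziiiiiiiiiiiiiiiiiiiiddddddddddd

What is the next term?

The n-th term is 3n+3 z's then 3n+2 i's then 2n-1 d's, where the shown terms are n = 2, 3, 4, 5, 6.
For the next term, n = 7, so the run lengths are 24, 23, 13.

zzzzzzzzzzzzzzzzzzzzzzzziiiiiiiiiiiiiiiiiiiiiiiddddddddddddd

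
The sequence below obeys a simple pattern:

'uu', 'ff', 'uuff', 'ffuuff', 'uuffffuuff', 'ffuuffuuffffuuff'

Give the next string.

Each term (from the third on) is the two preceding terms concatenated in order: term 3 = uu·ff = uuff.
Continuing: uuffffuuff · ffuuffuuffffuuff gives term 7.

uuffffuuffffuuffuuffffuuff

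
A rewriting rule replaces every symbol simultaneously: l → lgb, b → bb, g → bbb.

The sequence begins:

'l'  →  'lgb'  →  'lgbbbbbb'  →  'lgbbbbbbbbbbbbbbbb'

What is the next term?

lgbbbbbbbbbbbbbbbbbbbbbbbbbbbbbbbbbbbb

Replace each of the 18 characters of lgbbbbbbbbbbbbbbbb in place — lgb bbb bb bb bb bb bb bb bb bb bb bb bb bb bb bb bb bb — and concatenate.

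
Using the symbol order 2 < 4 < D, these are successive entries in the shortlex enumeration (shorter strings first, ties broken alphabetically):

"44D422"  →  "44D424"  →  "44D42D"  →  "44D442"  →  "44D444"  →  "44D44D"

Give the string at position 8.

44D4D4

Advancing 2 positions from 44D44D through 44D44D → 44D4D2 reaches term 8.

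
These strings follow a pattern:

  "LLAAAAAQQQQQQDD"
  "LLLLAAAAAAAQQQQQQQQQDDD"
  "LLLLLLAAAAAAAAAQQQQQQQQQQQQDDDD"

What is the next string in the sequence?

Each string has the form L^{2n-2} A^{2n+1} Q^{3n} D^{n}, where the shown terms are n = 2, 3, 4.
At n = 5 the blocks have lengths 8, 11, 15, 5.

LLLLLLLLAAAAAAAAAAAQQQQQQQQQQQQQQQDDDDD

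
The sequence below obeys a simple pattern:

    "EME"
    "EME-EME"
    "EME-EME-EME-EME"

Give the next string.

Every step duplicates the string with '-' between the halves.
Doubling EME-EME-EME-EME with '-' between the halves:

EME-EME-EME-EME-EME-EME-EME-EME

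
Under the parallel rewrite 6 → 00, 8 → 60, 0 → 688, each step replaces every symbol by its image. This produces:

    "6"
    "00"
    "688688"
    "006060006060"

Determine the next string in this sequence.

Expanding 006060006060: 0→688, 0→688, 6→00, 0→688, 6→00, 0→688, 0→688, 0→688, 6→00, 0→688, 6→00, 0→688. Concatenated: 688 688 00 688 00 688 688 688 00 688 00 688.

68868800688006886886880068800688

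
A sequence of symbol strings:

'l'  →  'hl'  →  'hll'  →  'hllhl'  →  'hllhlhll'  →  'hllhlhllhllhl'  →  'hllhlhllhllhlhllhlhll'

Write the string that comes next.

hllhlhllhllhlhllhlhllhllhlhllhllhl

Each term (from the third on) is the previous term followed by the one before it: term 3 = hl·l = hll.
So term 8 is hllhlhllhllhlhllhlhll·hllhlhllhllhl.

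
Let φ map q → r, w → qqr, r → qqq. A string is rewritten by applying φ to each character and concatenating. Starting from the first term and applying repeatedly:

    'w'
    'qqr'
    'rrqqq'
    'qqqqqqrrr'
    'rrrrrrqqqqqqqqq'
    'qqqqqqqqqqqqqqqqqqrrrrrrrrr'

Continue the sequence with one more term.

Rewriting the 27 symbols of qqqqqqqqqqqqqqqqqqrrrrrrrrr one by one yields r r r r r r r r r r r r r r r r r r qqq qqq qqq qqq qqq qqq qqq qqq qqq; concatenated:

rrrrrrrrrrrrrrrrrrqqqqqqqqqqqqqqqqqqqqqqqqqqq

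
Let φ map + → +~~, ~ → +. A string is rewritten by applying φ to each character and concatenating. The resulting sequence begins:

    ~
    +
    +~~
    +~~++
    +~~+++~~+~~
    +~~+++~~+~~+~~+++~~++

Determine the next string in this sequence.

Rewriting the 21 symbols of +~~+++~~+~~+~~+++~~++ one by one yields +~~ + + +~~ +~~ +~~ + + +~~ + + +~~ + + +~~ +~~ +~~ + + +~~ +~~; concatenated:

+~~+++~~+~~+~~+++~~+++~~+++~~+~~+~~+++~~+~~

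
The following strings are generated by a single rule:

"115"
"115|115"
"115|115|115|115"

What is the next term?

115|115|115|115|115|115|115|115

Each string is two copies of the previous one joined by '|'.
One more doubling of 115|115|115|115 gives the answer.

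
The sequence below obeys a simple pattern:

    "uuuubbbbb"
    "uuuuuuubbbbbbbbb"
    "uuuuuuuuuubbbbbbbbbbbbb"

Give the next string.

uuuuuuuuuuuuubbbbbbbbbbbbbbbbb

Reading off run lengths: u runs 4, 7, 10; b runs 5, 9, 13 — each is linear in n (n = 1, 2, …).
Setting n = 4 gives 13, 17 characters in each block.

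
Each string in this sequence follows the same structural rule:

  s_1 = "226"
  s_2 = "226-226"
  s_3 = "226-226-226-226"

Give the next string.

s(k+1) = s(k)·-·s(k) — each term doubles the last with '-' between the halves.
Doubling 226-226-226-226 with '-' between the halves:

226-226-226-226-226-226-226-226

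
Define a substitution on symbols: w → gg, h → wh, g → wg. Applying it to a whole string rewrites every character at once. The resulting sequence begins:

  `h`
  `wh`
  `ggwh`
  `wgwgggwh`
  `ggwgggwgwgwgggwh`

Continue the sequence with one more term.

wgwgggwgwgwgggwgggwgggwgwgwgggwh

φ(ggwgggwgwgwgggwh) expands symbol-by-symbol to wg wg gg wg wg wg gg wg gg wg gg wg wg wg gg wh; joining the 16 pieces gives the next term.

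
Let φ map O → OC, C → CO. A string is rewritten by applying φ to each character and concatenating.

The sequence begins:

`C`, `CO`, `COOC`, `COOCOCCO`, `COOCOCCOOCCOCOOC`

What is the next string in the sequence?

COOCOCCOOCCOCOOCOCCOCOOCCOOCOCCO

Replace each of the 16 characters of COOCOCCOOCCOCOOC in place — CO OC OC CO OC CO CO OC OC CO CO OC CO OC OC CO — and concatenate.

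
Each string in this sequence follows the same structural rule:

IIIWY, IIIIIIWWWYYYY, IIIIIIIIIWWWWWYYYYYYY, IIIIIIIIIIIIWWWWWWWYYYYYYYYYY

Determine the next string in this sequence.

IIIIIIIIIIIIIIIWWWWWWWWWYYYYYYYYYYYYY

Term n consists of 3n I's, followed by 2n-1 W's, followed by 3n-2 Y's (n = 1, 2, …).
For the next term, n = 5, so the run lengths are 15, 9, 13.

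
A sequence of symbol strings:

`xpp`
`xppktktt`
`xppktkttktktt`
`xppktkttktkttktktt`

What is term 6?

The strings grow by a fixed suffix ktktt each time.
From xppktkttktkttktktt, 2 further steps: xppktkttktkttktktt → xppktkttktkttktkttktktt → (answer).

xppktkttktkttktkttktkttktktt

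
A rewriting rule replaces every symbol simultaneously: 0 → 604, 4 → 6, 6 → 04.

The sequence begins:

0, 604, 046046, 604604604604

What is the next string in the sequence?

Apply φ to 604604604604 symbol by symbol: 6→04, 0→604, 4→6, 6→04, 0→604, 4→6, 6→04, 0→604, 4→6, 6→04, 0→604, 4→6; joined: 04 604 6 04 604 6 04 604 6 04 604 6.

046046046046046046046046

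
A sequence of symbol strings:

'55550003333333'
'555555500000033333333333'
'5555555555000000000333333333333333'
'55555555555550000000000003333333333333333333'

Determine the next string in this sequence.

555555555555555500000000000000033333333333333333333333

Term n consists of 3n+1 5's, followed by 3n 0's, followed by 4n+3 3's (n = 1, 2, …).
For the next term, n = 5, so the run lengths are 16, 15, 23.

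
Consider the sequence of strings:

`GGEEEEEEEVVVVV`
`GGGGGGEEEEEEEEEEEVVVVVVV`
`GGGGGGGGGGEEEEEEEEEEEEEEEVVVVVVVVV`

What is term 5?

GGGGGGGGGGGGGGGGGGEEEEEEEEEEEEEEEEEEEEEEEVVVVVVVVVVVVV

The n-th term is 4n-2 G's then 4n+3 E's then 2n+3 V's (n = 1, 2, …).
At n = 5 the blocks have lengths 18, 23, 13.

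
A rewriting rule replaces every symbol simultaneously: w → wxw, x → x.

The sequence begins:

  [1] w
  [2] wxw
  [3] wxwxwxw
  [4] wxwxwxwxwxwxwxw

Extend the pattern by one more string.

wxwxwxwxwxwxwxwxwxwxwxwxwxwxwxw

Applying the rule to each of the 15 symbols of wxwxwxwxwxwxwxw gives the pieces wxw x wxw x wxw x wxw x wxw x wxw x wxw x wxw, which concatenate to the answer.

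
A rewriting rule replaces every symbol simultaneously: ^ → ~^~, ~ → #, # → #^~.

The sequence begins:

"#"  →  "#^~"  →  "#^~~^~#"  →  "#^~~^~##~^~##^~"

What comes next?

#^~~^~##~^~##^~#^~#~^~##^~#^~~^~#

Replace each of the 15 characters of #^~~^~##~^~##^~ in place — #^~ ~^~ # # ~^~ # #^~ #^~ # ~^~ # #^~ #^~ ~^~ # — and concatenate.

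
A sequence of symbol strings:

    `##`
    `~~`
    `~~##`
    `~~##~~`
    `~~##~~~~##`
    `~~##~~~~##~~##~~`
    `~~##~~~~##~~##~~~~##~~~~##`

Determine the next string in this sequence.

This is a Fibonacci-style word recurrence s(k) = s(k−1)·s(k−2): e.g. ~~·## = ~~##.
Continuing: ~~##~~~~##~~##~~~~##~~~~## · ~~##~~~~##~~##~~ gives term 8.

~~##~~~~##~~##~~~~##~~~~##~~##~~~~##~~##~~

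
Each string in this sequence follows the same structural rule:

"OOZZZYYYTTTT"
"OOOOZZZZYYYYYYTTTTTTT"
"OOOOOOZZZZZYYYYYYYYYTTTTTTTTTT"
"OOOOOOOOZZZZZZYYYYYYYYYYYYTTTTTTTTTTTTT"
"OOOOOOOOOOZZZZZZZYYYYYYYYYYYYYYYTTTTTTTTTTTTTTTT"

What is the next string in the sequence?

OOOOOOOOOOOOZZZZZZZZYYYYYYYYYYYYYYYYYYTTTTTTTTTTTTTTTTTTT

Each string has the form O^{2n} Z^{n+2} Y^{3n} T^{3n+1} (n = 1, 2, …).
Setting n = 6 gives 12, 8, 18, 19 characters in each block.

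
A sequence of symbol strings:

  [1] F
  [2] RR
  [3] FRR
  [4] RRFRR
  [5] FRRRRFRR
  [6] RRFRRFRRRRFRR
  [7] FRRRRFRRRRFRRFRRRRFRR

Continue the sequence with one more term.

RRFRRFRRRRFRRFRRRRFRRRRFRRFRRRRFRR

Each term (from the third on) is the two preceding terms concatenated in order: term 3 = F·RR = FRR.
Continuing: RRFRRFRRRRFRR · FRRRRFRRRRFRRFRRRRFRR gives term 8.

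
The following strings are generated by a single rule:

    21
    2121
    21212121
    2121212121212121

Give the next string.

Every step duplicates the string.
So the next term is two copies of 2121212121212121.

21212121212121212121212121212121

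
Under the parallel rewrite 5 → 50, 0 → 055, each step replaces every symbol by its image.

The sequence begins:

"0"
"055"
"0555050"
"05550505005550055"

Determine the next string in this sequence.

05550505005550055500550555050500550555050

φ(05550505005550055) expands symbol-by-symbol to 055 50 50 50 055 50 055 50 055 055 50 50 50 055 055 50 50; joining the 17 pieces gives the next term.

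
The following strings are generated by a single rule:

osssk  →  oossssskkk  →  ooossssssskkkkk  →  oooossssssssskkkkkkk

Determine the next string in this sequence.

ooooossssssssssskkkkkkkkk

Reading off run lengths: o runs 1, 2, 3, 4; s runs 3, 5, 7, 9; k runs 1, 3, 5, 7 — each is linear in n (n = 1, 2, …).
At n = 5 the blocks have lengths 5, 11, 9.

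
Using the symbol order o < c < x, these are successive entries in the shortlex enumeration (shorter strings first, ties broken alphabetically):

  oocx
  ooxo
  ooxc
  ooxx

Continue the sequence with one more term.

The successor of ooxx increments the rightmost position that isn't already x and resets every position after it to o.

ocoo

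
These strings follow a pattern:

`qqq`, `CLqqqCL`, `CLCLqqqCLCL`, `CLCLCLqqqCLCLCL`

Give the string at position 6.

CLCLCLCLCLqqqCLCLCLCLCL

Each term wraps the previous one in CL on the left and CL on the right.
From CLCLCLqqqCLCLCL, 2 further steps: CLCLCLqqqCLCLCL → CLCLCLCLqqqCLCLCLCL → (answer).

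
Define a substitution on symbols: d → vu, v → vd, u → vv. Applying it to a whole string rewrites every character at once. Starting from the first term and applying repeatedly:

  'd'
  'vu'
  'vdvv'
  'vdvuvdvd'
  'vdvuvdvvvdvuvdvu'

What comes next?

vdvuvdvvvdvuvdvdvdvuvdvvvdvuvdvv

Replace each of the 16 characters of vdvuvdvvvdvuvdvu in place — vd vu vd vv vd vu vd vd vd vu vd vv vd vu vd vv — and concatenate.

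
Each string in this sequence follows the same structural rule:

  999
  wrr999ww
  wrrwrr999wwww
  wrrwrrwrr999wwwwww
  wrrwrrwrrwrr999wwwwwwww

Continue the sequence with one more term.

Every step adds wrr to the front and ww to the end of the previous string.
So the next term is wrr·wrrwrrwrrwrr999wwwwwwww·ww.

wrrwrrwrrwrrwrr999wwwwwwwwww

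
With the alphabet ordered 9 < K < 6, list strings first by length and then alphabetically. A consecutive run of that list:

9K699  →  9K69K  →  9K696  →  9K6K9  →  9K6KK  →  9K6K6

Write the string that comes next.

The successor of 9K6K6 increments the rightmost position that isn't already 6 and resets every position after it to 9.

9K669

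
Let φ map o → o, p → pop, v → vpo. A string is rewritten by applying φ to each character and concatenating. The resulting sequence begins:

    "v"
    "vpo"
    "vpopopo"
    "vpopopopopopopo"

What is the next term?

vpopopopopopopopopopopopopopopo

Replace each of the 15 characters of vpopopopopopopo in place — vpo pop o pop o pop o pop o pop o pop o pop o — and concatenate.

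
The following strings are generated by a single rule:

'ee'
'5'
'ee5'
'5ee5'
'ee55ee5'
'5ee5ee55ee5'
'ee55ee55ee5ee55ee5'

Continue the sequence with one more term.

Each term (from the third on) is the two preceding terms concatenated in order: term 3 = ee·5 = ee5.
So term 8 is 5ee5ee55ee5·ee55ee55ee5ee55ee5.

5ee5ee55ee5ee55ee55ee5ee55ee5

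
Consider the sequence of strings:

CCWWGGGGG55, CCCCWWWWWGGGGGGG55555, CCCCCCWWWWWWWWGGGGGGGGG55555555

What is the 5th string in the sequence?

CCCCCCCCCCWWWWWWWWWWWWWWGGGGGGGGGGGGG55555555555555

Reading off run lengths: C runs 2, 4, 6; W runs 2, 5, 8; G runs 5, 7, 9; 5 runs 2, 5, 8 — each is linear in n (n = 1, 2, …).
At n = 5 the blocks have lengths 10, 14, 13, 14.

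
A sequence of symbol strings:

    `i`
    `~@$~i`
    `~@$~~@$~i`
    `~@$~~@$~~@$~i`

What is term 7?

~@$~~@$~~@$~~@$~~@$~~@$~i

The strings grow by a fixed prefix ~@$~ each time.
From ~@$~~@$~~@$~i, 3 further steps: ~@$~~@$~~@$~i → ~@$~~@$~~@$~~@$~i → ~@$~~@$~~@$~~@$~~@$~i → (answer).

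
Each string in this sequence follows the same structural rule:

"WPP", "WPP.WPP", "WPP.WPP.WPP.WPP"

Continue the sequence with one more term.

WPP.WPP.WPP.WPP.WPP.WPP.WPP.WPP

Each string is two copies of the previous one joined by '.'.
So the next term is two copies of WPP.WPP.WPP.WPP with '.' between the halves.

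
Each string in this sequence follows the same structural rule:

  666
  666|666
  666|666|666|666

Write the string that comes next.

s(k+1) = s(k)·|·s(k) — each term doubles the last with '|' between the halves.
So the next term is two copies of 666|666|666|666 with '|' between the halves.

666|666|666|666|666|666|666|666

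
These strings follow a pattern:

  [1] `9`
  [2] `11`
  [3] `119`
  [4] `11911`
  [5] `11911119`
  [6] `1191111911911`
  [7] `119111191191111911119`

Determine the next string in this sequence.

From term 3 onward, concatenate the last term with the second-to-last: 11·9 = 119, 119·11 = 11911, …
The next term joins 119111191191111911119 and 1191111911911.

1191111911911119111191191111911911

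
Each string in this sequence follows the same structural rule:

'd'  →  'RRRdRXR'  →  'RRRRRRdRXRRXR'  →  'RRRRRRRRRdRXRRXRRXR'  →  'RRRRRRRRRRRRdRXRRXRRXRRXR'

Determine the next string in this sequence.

s(k+1) = RRR·s(k)·RXR, so each term gains RRR as a prefix and RXR as a suffix.
Applying this once more to RRRRRRRRRRRRdRXRRXRRXRRXR:

RRRRRRRRRRRRRRRdRXRRXRRXRRXRRXR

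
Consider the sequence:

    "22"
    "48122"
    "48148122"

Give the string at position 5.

48148148148122

Each term is the previous one with 481 prepended.
From 48148122, 2 further steps: 48148122 → 48148148122 → (answer).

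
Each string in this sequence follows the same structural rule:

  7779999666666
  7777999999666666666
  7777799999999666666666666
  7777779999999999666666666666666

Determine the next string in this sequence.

7777777999999999999666666666666666666

The n-th term is n+1 7's then 2n 9's then 3n 6's, where the shown terms are n = 2, 3, 4, 5.
At n = 6 the blocks have lengths 7, 12, 18.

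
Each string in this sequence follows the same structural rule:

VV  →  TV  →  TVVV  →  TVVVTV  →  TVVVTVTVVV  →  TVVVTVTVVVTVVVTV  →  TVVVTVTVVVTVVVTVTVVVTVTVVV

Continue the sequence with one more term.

From term 3 onward, concatenate the last term with the second-to-last: TV·VV = TVVV, TVVV·TV = TVVVTV, …
The next term joins TVVVTVTVVVTVVVTVTVVVTVTVVV and TVVVTVTVVVTVVVTV.

TVVVTVTVVVTVVVTVTVVVTVTVVVTVVVTVTVVVTVVVTV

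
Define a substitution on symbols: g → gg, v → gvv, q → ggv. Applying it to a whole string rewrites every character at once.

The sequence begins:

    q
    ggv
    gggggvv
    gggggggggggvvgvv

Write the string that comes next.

Rewriting the 16 symbols of gggggggggggvvgvv one by one yields gg gg gg gg gg gg gg gg gg gg gg gvv gvv gg gvv gvv; concatenated:

gggggggggggggggggggggggvvgvvgggvvgvv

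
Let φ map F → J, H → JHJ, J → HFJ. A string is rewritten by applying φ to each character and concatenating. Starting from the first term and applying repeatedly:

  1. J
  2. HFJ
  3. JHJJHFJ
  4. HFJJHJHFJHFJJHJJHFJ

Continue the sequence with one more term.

JHJJHFJHFJJHJHFJJHJJHFJJHJJHFJHFJJHJHFJHFJJHJJHFJ

φ(HFJJHJHFJHFJJHJJHFJ) expands symbol-by-symbol to JHJ J HFJ HFJ JHJ HFJ JHJ J HFJ JHJ J HFJ HFJ JHJ HFJ HFJ JHJ J HFJ; joining the 19 pieces gives the next term.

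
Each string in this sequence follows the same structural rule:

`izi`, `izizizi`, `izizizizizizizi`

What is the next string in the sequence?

Each string is two copies of the previous one joined by 'z'.
So the next term is two copies of izizizizizizizi with 'z' between the halves.

izizizizizizizizizizizizizizizi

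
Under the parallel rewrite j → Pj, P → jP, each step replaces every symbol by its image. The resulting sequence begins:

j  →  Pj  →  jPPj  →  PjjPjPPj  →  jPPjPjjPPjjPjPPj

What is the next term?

φ(jPPjPjjPPjjPjPPj) expands symbol-by-symbol to Pj jP jP Pj jP Pj Pj jP jP Pj Pj jP Pj jP jP Pj; joining the 16 pieces gives the next term.

PjjPjPPjjPPjPjjPjPPjPjjPPjjPjPPj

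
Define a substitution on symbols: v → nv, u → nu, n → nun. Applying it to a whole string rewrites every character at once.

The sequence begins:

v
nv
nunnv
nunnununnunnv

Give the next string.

nunnununnunnununnununnunnununnunnv

Replace each of the 13 characters of nunnununnunnv in place — nun nu nun nun nu nun nu nun nun nu nun nun nv — and concatenate.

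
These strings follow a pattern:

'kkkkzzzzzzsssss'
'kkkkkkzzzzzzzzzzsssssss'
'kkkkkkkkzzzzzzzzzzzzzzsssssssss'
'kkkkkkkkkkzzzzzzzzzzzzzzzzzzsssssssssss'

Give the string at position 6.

kkkkkkkkkkkkkkzzzzzzzzzzzzzzzzzzzzzzzzzzsssssssssssssss

Reading off run lengths: k runs 4, 6, 8, 10; z runs 6, 10, 14, 18; s runs 5, 7, 9, 11 — each is linear in n (n = 1, 2, …).
Setting n = 6 gives 14, 26, 15 characters in each block.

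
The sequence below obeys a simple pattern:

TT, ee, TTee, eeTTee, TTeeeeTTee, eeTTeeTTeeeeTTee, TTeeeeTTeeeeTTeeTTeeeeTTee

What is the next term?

Each term (from the third on) is the two preceding terms concatenated in order: term 3 = TT·ee = TTee.
Continuing: eeTTeeTTeeeeTTee · TTeeeeTTeeeeTTeeTTeeeeTTee gives term 8.

eeTTeeTTeeeeTTeeTTeeeeTTeeeeTTeeTTeeeeTTee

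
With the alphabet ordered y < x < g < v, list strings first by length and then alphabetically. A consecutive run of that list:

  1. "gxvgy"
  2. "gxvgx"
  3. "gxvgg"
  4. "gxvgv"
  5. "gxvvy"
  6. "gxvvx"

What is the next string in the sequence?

Treat gxvvx as a base-4 numeral over the given alphabet and add one, carrying through any trailing v's.

gxvvg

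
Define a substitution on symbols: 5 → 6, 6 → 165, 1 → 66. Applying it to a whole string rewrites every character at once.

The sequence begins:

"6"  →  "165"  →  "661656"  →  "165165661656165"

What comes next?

661656661656165165661656165661656

Applying the rule to each of the 15 symbols of 165165661656165 gives the pieces 66 165 6 66 165 6 165 165 66 165 6 165 66 165 6, which concatenate to the answer.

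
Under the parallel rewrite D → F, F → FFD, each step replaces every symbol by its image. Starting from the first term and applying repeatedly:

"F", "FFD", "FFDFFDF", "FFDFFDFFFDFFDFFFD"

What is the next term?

φ(FFDFFDFFFDFFDFFFD) expands symbol-by-symbol to FFD FFD F FFD FFD F FFD FFD FFD F FFD FFD F FFD FFD FFD F; joining the 17 pieces gives the next term.

FFDFFDFFFDFFDFFFDFFDFFDFFFDFFDFFFDFFDFFDF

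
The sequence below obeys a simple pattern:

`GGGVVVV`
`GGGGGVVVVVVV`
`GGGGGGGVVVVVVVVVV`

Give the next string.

GGGGGGGGGVVVVVVVVVVVVV

Term n consists of 2n+1 G's, followed by 3n+1 V's (n = 1, 2, …).
At n = 4 the blocks have lengths 9, 13.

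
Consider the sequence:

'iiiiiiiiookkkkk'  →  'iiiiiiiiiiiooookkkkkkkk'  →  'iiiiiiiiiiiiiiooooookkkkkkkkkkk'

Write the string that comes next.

iiiiiiiiiiiiiiiiiooooooookkkkkkkkkkkkkk

Term n consists of 3n+2 i's, followed by 2n-2 o's, followed by 3n-1 k's, where the shown terms are n = 2, 3, 4.
For the next term, n = 5, so the run lengths are 17, 8, 14.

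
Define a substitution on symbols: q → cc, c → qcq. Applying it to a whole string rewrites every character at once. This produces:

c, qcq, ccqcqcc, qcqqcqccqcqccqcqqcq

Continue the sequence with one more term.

ccqcqccccqcqccqcqqcqccqcqccqcqqcqccqcqccccqcqcc

Replace each of the 19 characters of qcqqcqccqcqccqcqqcq in place — cc qcq cc cc qcq cc qcq qcq cc qcq cc qcq qcq cc qcq cc cc qcq cc — and concatenate.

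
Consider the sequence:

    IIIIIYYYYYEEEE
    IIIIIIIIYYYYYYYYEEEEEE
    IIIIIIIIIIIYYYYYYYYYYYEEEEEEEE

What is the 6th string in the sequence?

Reading off run lengths: I runs 5, 8, 11; Y runs 5, 8, 11; E runs 4, 6, 8 — each is linear in n, where the shown terms are n = 2, 3, 4.
At n = 7 the blocks have lengths 20, 20, 14.

IIIIIIIIIIIIIIIIIIIIYYYYYYYYYYYYYYYYYYYYEEEEEEEEEEEEEE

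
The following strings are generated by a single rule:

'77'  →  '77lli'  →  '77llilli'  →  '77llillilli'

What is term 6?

77llillillillilli

Each term is the previous one with lli appended.
From 77llillilli, 2 further steps: 77llillilli → 77llillillilli → (answer).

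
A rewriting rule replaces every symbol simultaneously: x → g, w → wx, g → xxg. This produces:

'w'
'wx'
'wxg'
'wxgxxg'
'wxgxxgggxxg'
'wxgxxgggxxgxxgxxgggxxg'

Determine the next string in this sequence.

φ(wxgxxgggxxgxxgxxgggxxg) expands symbol-by-symbol to wx g xxg g g xxg xxg xxg g g xxg g g xxg g g xxg xxg xxg g g xxg; joining the 22 pieces gives the next term.

wxgxxgggxxgxxgxxgggxxgggxxgggxxgxxgxxgggxxg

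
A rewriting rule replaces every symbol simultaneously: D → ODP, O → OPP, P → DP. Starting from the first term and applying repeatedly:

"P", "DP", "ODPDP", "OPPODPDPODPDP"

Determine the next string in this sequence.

Rewriting the 13 symbols of OPPODPDPODPDP one by one yields OPP DP DP OPP ODP DP ODP DP OPP ODP DP ODP DP; concatenated:

OPPDPDPOPPODPDPODPDPOPPODPDPODPDP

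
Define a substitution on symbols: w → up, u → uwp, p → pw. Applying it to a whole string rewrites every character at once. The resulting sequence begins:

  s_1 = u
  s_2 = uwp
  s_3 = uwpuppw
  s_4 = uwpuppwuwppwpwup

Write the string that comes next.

Rewriting the 16 symbols of uwpuppwuwppwpwup one by one yields uwp up pw uwp pw pw up uwp up pw pw up pw up uwp pw; concatenated:

uwpuppwuwppwpwupuwpuppwpwuppwupuwppw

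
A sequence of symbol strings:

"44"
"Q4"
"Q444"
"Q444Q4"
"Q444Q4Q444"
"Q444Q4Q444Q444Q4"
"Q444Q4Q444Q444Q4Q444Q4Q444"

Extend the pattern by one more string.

Each term (from the third on) is the previous term followed by the one before it: term 3 = Q4·44 = Q444.
So term 8 is Q444Q4Q444Q444Q4Q444Q4Q444·Q444Q4Q444Q444Q4.

Q444Q4Q444Q444Q4Q444Q4Q444Q444Q4Q444Q444Q4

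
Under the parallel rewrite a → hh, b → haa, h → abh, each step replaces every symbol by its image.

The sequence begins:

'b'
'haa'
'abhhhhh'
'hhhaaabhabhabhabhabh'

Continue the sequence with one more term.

abhabhabhhhhhhhhaaabhhhhaaabhhhhaaabhhhhaaabhhhhaaabh

Replace each of the 20 characters of hhhaaabhabhabhabhabh in place — abh abh abh hh hh hh haa abh hh haa abh hh haa abh hh haa abh hh haa abh — and concatenate.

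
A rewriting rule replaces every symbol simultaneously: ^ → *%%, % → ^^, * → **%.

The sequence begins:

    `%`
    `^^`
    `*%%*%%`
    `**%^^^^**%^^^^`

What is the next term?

Rewriting the 14 symbols of **%^^^^**%^^^^ one by one yields **% **% ^^ *%% *%% *%% *%% **% **% ^^ *%% *%% *%% *%%; concatenated:

**%**%^^*%%*%%*%%*%%**%**%^^*%%*%%*%%*%%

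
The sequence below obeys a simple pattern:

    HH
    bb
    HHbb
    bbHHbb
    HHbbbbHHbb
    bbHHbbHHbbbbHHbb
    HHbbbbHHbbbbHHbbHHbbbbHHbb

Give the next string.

bbHHbbHHbbbbHHbbHHbbbbHHbbbbHHbbHHbbbbHHbb

Each term (from the third on) is the two preceding terms concatenated in order: term 3 = HH·bb = HHbb.
So term 8 is bbHHbbHHbbbbHHbb·HHbbbbHHbbbbHHbbHHbbbbHHbb.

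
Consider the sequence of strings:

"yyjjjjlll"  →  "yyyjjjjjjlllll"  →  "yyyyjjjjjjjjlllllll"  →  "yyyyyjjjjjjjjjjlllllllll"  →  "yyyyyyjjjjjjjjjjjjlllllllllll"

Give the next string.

Term n consists of n y's, followed by 2n j's, followed by 2n-1 l's, where the shown terms are n = 2, 3, 4, 5, 6.
For the next term, n = 7, so the run lengths are 7, 14, 13.

yyyyyyyjjjjjjjjjjjjjjlllllllllllll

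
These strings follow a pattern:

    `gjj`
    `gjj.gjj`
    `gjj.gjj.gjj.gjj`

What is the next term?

gjj.gjj.gjj.gjj.gjj.gjj.gjj.gjj

s(k+1) = s(k)·.·s(k) — each term doubles the last with '.' between the halves.
So the next term is two copies of gjj.gjj.gjj.gjj with '.' between the halves.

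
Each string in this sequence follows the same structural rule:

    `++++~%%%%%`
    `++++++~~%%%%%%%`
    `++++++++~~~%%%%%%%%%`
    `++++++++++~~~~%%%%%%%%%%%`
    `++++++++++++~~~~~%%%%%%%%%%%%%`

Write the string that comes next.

Term n consists of 2n +'s, followed by n-1 ~'s, followed by 2n+1 %'s, where the shown terms are n = 2, 3, 4, 5, 6.
For the next term, n = 7, so the run lengths are 14, 6, 15.

++++++++++++++~~~~~~%%%%%%%%%%%%%%%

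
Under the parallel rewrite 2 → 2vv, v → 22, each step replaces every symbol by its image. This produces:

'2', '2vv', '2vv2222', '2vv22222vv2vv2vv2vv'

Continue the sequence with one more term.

2vv22222vv2vv2vv2vv2vv22222vv22222vv22222vv2222

Applying the rule to each of the 19 symbols of 2vv22222vv2vv2vv2vv gives the pieces 2vv 22 22 2vv 2vv 2vv 2vv 2vv 22 22 2vv 22 22 2vv 22 22 2vv 22 22, which concatenate to the answer.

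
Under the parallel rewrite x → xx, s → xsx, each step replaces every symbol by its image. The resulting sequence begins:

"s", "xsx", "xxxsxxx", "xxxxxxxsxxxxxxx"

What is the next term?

xxxxxxxxxxxxxxxsxxxxxxxxxxxxxxx

φ(xxxxxxxsxxxxxxx) expands symbol-by-symbol to xx xx xx xx xx xx xx xsx xx xx xx xx xx xx xx; joining the 15 pieces gives the next term.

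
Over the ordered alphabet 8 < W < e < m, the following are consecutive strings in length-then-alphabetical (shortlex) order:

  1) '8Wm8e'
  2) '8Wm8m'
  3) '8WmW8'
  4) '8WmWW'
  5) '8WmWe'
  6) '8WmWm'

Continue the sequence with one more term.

Treat 8WmWm as a base-4 numeral over the given alphabet and add one, carrying through any trailing m's.

8Wme8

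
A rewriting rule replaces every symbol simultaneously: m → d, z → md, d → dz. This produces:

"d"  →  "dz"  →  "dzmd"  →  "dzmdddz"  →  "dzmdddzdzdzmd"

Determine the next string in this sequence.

dzmdddzdzdzmddzmddzmdddz

Replace each of the 13 characters of dzmdddzdzdzmd in place — dz md d dz dz dz md dz md dz md d dz — and concatenate.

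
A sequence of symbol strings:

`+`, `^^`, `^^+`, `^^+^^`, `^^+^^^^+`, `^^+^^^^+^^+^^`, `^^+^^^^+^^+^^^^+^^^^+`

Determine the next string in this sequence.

This is a Fibonacci-style word recurrence s(k) = s(k−1)·s(k−2): e.g. ^^·+ = ^^+.
So term 8 is ^^+^^^^+^^+^^^^+^^^^+·^^+^^^^+^^+^^.

^^+^^^^+^^+^^^^+^^^^+^^+^^^^+^^+^^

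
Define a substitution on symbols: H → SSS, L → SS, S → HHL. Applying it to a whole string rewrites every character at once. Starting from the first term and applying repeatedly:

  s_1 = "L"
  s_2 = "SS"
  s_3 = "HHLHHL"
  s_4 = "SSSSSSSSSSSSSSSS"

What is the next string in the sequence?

Rewriting the 16 symbols of SSSSSSSSSSSSSSSS one by one yields HHL HHL HHL HHL HHL HHL HHL HHL HHL HHL HHL HHL HHL HHL HHL HHL; concatenated:

HHLHHLHHLHHLHHLHHLHHLHHLHHLHHLHHLHHLHHLHHLHHLHHL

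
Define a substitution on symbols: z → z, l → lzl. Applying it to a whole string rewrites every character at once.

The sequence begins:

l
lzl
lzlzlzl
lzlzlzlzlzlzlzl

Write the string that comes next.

lzlzlzlzlzlzlzlzlzlzlzlzlzlzlzl

Replace each of the 15 characters of lzlzlzlzlzlzlzl in place — lzl z lzl z lzl z lzl z lzl z lzl z lzl z lzl — and concatenate.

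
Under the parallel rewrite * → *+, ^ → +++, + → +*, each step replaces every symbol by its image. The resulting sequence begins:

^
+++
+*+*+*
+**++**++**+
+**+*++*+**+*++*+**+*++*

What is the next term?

Replace each of the 24 characters of +**+*++*+**+*++*+**+*++* in place — +* *+ *+ +* *+ +* +* *+ +* *+ *+ +* *+ +* +* *+ +* *+ *+ +* *+ +* +* *+ — and concatenate.

+**+*++**++*+**++**+*++**++*+**++**+*++**++*+**+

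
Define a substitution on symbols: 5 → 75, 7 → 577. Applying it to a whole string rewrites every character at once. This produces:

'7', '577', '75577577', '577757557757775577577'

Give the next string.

7557757757775577757557757775577577577757557757775577577

Replace each of the 21 characters of 577757557757775577577 in place — 75 577 577 577 75 577 75 75 577 577 75 577 577 577 75 75 577 577 75 577 577 — and concatenate.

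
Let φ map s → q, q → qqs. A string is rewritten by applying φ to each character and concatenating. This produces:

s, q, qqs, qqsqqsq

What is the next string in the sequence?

qqsqqsqqqsqqsqqqs

Apply φ to qqsqqsq symbol by symbol: q→qqs, q→qqs, s→q, q→qqs, q→qqs, s→q, q→qqs; joined: qqs qqs q qqs qqs q qqs.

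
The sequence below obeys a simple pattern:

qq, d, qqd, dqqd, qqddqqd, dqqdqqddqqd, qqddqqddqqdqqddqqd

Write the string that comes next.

dqqdqqddqqdqqddqqddqqdqqddqqd

From term 3 onward, concatenate the second-to-last term with the last: qq·d = qqd, d·qqd = dqqd, …
The next term joins dqqdqqddqqd and qqddqqddqqdqqddqqd.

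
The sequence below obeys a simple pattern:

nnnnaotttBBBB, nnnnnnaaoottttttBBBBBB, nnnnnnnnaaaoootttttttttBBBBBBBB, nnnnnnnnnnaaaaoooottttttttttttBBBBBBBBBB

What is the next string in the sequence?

nnnnnnnnnnnnaaaaaoooootttttttttttttttBBBBBBBBBBBB

The n-th term is 2n+2 n's then n a's then n o's then 3n t's then 2n+2 B's (n = 1, 2, …).
For the next term, n = 5, so the run lengths are 12, 5, 5, 15, 12.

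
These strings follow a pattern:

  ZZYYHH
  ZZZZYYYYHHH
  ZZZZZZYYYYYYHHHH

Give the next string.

Each string has the form Z^{2n} Y^{2n} H^{n+1} (n = 1, 2, …).
Setting n = 4 gives 8, 8, 5 characters in each block.

ZZZZZZZZYYYYYYYYHHHHH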